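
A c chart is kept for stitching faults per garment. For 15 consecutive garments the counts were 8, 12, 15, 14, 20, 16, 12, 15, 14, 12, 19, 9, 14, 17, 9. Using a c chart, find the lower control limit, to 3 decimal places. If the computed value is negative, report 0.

2.616

c̄ = (8 + 12 + 15 + 14 + 20 + 16 + 12 + 15 + 14 + 12 + 19 + 9 + 14 + 17 + 9) / 15 = 206 / 15 = 13.7333
LCL = c̄ − 3√c̄ = 13.7333 − 3 × 3.7059 = 2.6158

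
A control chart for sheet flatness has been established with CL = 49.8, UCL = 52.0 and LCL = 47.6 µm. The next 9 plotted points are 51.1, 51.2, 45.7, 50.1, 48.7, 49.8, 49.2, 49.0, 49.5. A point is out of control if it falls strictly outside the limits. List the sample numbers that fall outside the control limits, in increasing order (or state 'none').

3

Compare each point to [47.6, 52.0]: sample 3 = 45.7 < LCL.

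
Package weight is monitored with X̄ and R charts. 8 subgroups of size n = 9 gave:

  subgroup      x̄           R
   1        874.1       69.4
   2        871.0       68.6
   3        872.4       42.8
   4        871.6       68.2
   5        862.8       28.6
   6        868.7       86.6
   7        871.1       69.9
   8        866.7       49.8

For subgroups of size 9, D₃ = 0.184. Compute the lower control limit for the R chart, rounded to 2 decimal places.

11.13

R̄ = (69.4 + 68.6 + 42.8 + 68.2 + 28.6 + 86.6 + 69.9 + 49.8) / 8 = 483.9000 / 8 = 60.4875
LCL_R = D₃·R̄ = 0.184 × 60.4875 = 11.1297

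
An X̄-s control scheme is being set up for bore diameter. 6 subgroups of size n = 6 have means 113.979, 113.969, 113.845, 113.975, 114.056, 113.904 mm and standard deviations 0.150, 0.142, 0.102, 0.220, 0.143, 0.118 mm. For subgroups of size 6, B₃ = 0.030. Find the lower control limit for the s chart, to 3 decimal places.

0.004

s̄ = (0.150 + 0.142 + 0.102 + 0.220 + 0.143 + 0.118) / 6 = 0.1458
LCL_s = B₃·s̄ = 0.030 × 0.1458 = 0.0044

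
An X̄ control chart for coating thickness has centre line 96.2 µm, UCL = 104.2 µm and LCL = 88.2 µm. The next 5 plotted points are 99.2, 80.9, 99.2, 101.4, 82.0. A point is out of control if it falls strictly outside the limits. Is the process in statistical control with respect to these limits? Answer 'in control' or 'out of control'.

out of control

Compare each point to [88.2, 104.2]: sample 2 = 80.9 < LCL; sample 5 = 82.0 < LCL.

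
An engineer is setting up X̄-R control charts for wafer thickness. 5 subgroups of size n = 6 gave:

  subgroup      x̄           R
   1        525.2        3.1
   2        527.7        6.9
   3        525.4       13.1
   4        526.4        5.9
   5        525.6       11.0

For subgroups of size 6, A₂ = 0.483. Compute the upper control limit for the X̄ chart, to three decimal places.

X̄̄ = (525.2 + 527.7 + 525.4 + 526.4 + 525.6) / 5 = 2630.3000 / 5 = 526.0600
R̄ = (3.1 + 6.9 + 13.1 + 5.9 + 11.0) / 5 = 40.0000 / 5 = 8.0000
UCL = X̄̄ + A₂·R̄ = 526.0600 + 0.483 × 8.0000 = 529.9240

529.924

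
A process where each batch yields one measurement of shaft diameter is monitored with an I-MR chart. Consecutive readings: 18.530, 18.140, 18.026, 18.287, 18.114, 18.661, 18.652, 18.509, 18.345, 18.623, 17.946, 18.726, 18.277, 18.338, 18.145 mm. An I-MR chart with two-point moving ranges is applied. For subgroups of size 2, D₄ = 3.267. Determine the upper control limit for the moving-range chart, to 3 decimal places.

0.989

Moving ranges: 0.390, 0.114, 0.261, 0.173, 0.547, 0.009, 0.143, 0.164, 0.278, 0.677, 0.780, 0.449, 0.061, 0.193; M̄R̄ = 4.2390 / 14 = 0.3028
UCL_MR = D₄·M̄R̄ = 3.267 × 0.3028 = 0.9892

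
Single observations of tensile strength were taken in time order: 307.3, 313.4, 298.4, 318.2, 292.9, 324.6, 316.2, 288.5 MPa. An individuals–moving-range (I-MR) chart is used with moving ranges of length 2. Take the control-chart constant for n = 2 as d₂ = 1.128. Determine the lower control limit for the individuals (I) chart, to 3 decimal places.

X̄ = (307.3 + 313.4 + 298.4 + 318.2 + 292.9 + 324.6 + 316.2 + 288.5) / 8 = 307.4375
Moving ranges: 6.1, 15.0, 19.8, 25.3, 31.7, 8.4, 27.7; M̄R̄ = 134.0000 / 7 = 19.1429
LCL = X̄ − 3·M̄R̄/d₂ = 307.4375 − 3 × 19.1429 / 1.128 = 256.5256

256.526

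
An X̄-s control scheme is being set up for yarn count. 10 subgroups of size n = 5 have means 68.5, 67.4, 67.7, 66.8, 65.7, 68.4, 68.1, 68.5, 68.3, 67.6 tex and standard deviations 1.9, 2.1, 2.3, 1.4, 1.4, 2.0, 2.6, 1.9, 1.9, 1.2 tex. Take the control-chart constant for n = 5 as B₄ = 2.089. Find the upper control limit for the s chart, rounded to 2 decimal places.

3.91

s̄ = (1.9 + 2.1 + 2.3 + 1.4 + 1.4 + 2.0 + 2.6 + 1.9 + 1.9 + 1.2) / 10 = 1.8700
UCL_s = B₄·s̄ = 2.089 × 1.8700 = 3.9064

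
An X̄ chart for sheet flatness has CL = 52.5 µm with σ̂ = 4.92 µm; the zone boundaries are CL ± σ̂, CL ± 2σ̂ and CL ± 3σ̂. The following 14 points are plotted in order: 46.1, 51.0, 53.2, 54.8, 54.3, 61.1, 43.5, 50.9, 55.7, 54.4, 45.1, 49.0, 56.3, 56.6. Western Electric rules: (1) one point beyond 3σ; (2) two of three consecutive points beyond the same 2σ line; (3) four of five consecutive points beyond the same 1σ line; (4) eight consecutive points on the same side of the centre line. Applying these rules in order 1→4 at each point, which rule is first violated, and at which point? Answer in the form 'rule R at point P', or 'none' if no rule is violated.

Zone of each point (C = within 1σ̂, B = 1σ̂–2σ̂, A = 2σ̂–3σ̂, * = beyond 3σ̂; sign = side of CL): 1:-B, 2:-C, 3:+C, 4:+C, 5:+C, 6:+B, 7:-B, 8:-C, 9:+C, 10:+C, 11:-B, 12:-C, 13:+C, 14:+C
No rule fires across all 14 points.

none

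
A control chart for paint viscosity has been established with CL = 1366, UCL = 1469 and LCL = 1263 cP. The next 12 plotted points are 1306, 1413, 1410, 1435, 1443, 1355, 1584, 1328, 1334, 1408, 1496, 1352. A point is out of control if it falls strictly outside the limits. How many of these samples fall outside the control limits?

2

Compare each point to [1263, 1469]: sample 7 = 1584 > UCL; sample 11 = 1496 > UCL.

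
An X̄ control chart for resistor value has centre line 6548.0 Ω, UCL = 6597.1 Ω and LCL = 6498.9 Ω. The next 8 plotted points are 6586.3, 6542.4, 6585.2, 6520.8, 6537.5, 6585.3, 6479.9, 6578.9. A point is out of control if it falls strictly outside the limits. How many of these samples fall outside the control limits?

Compare each point to [6498.9, 6597.1]: sample 7 = 6479.9 < LCL.

1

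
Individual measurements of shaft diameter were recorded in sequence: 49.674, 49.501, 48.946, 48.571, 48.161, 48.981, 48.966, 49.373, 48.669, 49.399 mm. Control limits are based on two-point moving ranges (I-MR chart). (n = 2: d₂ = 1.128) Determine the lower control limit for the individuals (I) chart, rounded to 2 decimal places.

47.79

X̄ = (49.674 + 49.501 + 48.946 + 48.571 + 48.161 + 48.981 + 48.966 + 49.373 + 48.669 + 49.399) / 10 = 49.0241
Moving ranges: 0.173, 0.555, 0.375, 0.410, 0.820, 0.015, 0.407, 0.704, 0.730; M̄R̄ = 4.1890 / 9 = 0.4654
LCL = X̄ − 3·M̄R̄/d₂ = 49.0241 − 3 × 0.4654 / 1.128 = 47.7862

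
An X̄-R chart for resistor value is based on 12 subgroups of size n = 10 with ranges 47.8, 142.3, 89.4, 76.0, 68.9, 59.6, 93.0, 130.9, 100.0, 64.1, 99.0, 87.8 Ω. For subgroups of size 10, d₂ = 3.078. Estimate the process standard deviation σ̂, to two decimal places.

28.67

R̄ = (47.8 + 142.3 + 89.4 + 76.0 + 68.9 + 59.6 + 93.0 + 130.9 + 100.0 + 64.1 + 99.0 + 87.8) / 12 = 88.2333
σ̂ = R̄ / d₂ = 88.2333 / 3.078 = 28.6658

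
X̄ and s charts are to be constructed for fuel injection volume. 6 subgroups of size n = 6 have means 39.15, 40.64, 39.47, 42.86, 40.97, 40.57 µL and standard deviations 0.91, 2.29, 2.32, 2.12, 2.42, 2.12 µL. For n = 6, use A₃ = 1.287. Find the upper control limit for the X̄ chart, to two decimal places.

X̄̄ = (39.15 + 40.64 + 39.47 + 42.86 + 40.97 + 40.57) / 6 = 40.6100
s̄ = (0.91 + 2.29 + 2.32 + 2.12 + 2.42 + 2.12) / 6 = 2.0300
UCL = X̄̄ + A₃·s̄ = 40.6100 + 1.287 × 2.0300 = 43.2226

43.22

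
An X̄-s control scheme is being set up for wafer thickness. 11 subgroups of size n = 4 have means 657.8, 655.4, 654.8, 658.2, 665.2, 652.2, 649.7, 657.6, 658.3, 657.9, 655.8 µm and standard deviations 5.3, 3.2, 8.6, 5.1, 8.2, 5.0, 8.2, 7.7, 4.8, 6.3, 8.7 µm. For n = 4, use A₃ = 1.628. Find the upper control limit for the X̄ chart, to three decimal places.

667.150

X̄̄ = (657.8 + 655.4 + 654.8 + 658.2 + 665.2 + 652.2 + 649.7 + 657.6 + 658.3 + 657.9 + 655.8) / 11 = 656.6273
s̄ = (5.3 + 3.2 + 8.6 + 5.1 + 8.2 + 5.0 + 8.2 + 7.7 + 4.8 + 6.3 + 8.7) / 11 = 6.4636
UCL = X̄̄ + A₃·s̄ = 656.6273 + 1.628 × 6.4636 = 667.1501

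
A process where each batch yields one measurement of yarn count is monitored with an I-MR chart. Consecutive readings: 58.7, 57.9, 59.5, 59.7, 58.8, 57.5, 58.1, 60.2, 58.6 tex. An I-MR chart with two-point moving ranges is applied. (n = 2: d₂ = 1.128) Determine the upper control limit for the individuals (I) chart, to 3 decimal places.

X̄ = (58.7 + 57.9 + 59.5 + 59.7 + 58.8 + 57.5 + 58.1 + 60.2 + 58.6) / 9 = 58.7778
Moving ranges: 0.8, 1.6, 0.2, 0.9, 1.3, 0.6, 2.1, 1.6; M̄R̄ = 9.1000 / 8 = 1.1375
UCL = X̄ + 3·M̄R̄/d₂ = 58.7778 + 3 × 1.1375 / 1.128 = 61.8030

61.803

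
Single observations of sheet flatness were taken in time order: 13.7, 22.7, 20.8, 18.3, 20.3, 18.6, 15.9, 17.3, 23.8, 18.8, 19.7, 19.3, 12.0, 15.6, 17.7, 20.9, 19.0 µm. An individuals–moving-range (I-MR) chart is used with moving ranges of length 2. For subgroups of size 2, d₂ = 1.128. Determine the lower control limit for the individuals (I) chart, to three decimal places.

X̄ = (13.7 + 22.7 + 20.8 + 18.3 + 20.3 + 18.6 + 15.9 + 17.3 + 23.8 + 18.8 + 19.7 + 19.3 + 12.0 + 15.6 + 17.7 + 20.9 + 19.0) / 17 = 18.4941
Moving ranges: 9.0, 1.9, 2.5, 2.0, 1.7, 2.7, 1.4, 6.5, 5.0, 0.9, 0.4, 7.3, 3.6, 2.1, 3.2, 1.9; M̄R̄ = 52.1000 / 16 = 3.2563
LCL = X̄ − 3·M̄R̄/d₂ = 18.4941 − 3 × 3.2563 / 1.128 = 9.8339

9.834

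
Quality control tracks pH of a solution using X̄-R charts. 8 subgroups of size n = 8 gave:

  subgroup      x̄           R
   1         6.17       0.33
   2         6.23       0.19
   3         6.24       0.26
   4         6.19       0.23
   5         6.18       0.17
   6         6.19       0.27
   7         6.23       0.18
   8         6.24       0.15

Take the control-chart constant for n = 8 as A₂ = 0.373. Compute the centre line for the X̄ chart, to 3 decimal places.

X̄̄ = (6.17 + 6.23 + 6.24 + 6.19 + 6.18 + 6.19 + 6.23 + 6.24) / 8 = 49.6700 / 8 = 6.2088
CL = X̄̄ = 6.2088

6.209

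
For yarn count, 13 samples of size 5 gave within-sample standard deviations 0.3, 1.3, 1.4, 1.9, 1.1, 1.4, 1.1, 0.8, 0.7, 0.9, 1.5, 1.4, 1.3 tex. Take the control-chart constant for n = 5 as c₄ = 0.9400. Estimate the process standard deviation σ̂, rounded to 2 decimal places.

1.24

s̄ = (0.3 + 1.3 + 1.4 + 1.9 + 1.1 + 1.4 + 1.1 + 0.8 + 0.7 + 0.9 + 1.5 + 1.4 + 1.3) / 13 = 1.1615
σ̂ = s̄ / c₄ = 1.1615 / 0.9400 = 1.2357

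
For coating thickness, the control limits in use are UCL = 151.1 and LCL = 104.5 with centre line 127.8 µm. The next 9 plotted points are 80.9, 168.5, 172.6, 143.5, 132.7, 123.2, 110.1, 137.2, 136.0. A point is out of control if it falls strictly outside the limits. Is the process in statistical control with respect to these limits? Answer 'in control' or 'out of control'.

Compare each point to [104.5, 151.1]: sample 1 = 80.9 < LCL; sample 2 = 168.5 > UCL; sample 3 = 172.6 > UCL.

out of control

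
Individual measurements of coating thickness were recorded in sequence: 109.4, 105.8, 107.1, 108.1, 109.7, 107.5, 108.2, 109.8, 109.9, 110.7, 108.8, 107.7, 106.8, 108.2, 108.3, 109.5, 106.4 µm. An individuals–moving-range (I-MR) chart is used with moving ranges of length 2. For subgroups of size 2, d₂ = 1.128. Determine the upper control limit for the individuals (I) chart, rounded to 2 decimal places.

X̄ = (109.4 + 105.8 + 107.1 + 108.1 + 109.7 + 107.5 + 108.2 + 109.8 + 109.9 + 110.7 + 108.8 + 107.7 + 106.8 + 108.2 + 108.3 + 109.5 + 106.4) / 17 = 108.3471
Moving ranges: 3.6, 1.3, 1.0, 1.6, 2.2, 0.7, 1.6, 0.1, 0.8, 1.9, 1.1, 0.9, 1.4, 0.1, 1.2, 3.1; M̄R̄ = 22.6000 / 16 = 1.4125
UCL = X̄ + 3·M̄R̄/d₂ = 108.3471 + 3 × 1.4125 / 1.128 = 112.1037

112.10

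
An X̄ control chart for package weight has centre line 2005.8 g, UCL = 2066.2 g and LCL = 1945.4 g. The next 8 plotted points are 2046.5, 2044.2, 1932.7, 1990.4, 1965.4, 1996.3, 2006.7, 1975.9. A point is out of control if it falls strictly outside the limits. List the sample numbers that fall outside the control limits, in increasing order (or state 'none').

Compare each point to [1945.4, 2066.2]: sample 3 = 1932.7 < LCL.

3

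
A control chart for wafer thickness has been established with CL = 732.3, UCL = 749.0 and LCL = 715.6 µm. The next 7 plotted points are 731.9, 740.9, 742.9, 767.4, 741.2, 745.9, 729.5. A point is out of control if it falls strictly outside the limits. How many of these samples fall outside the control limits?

1

Compare each point to [715.6, 749.0]: sample 4 = 767.4 > UCL.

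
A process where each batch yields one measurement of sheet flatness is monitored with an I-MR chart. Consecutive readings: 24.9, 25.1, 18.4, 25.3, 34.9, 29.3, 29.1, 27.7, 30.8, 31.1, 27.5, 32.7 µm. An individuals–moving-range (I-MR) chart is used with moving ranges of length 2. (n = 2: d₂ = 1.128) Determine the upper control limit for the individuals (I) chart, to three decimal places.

X̄ = (24.9 + 25.1 + 18.4 + 25.3 + 34.9 + 29.3 + 29.1 + 27.7 + 30.8 + 31.1 + 27.5 + 32.7) / 12 = 28.0667
Moving ranges: 0.2, 6.7, 6.9, 9.6, 5.6, 0.2, 1.4, 3.1, 0.3, 3.6, 5.2; M̄R̄ = 42.8000 / 11 = 3.8909
UCL = X̄ + 3·M̄R̄/d₂ = 28.0667 + 3 × 3.8909 / 1.128 = 38.4148

38.415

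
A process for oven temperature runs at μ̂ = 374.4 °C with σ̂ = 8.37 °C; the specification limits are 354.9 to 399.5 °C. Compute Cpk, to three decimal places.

0.777

Cpu = (USL − μ̂) / (3σ̂) = (399.5 − 374.4) / (3 × 8.37) = 0.9996; Cpl = (μ̂ − LSL) / (3σ̂) = (374.4 − 354.9) / (3 × 8.37) = 0.7766; Cpk = min(Cpu, Cpl) = 0.7766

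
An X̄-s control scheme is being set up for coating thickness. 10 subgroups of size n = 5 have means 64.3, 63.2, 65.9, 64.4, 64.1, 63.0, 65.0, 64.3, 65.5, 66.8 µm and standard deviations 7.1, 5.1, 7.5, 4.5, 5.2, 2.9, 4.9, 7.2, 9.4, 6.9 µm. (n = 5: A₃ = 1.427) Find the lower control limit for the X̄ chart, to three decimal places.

X̄̄ = (64.3 + 63.2 + 65.9 + 64.4 + 64.1 + 63.0 + 65.0 + 64.3 + 65.5 + 66.8) / 10 = 64.6500
s̄ = (7.1 + 5.1 + 7.5 + 4.5 + 5.2 + 2.9 + 4.9 + 7.2 + 9.4 + 6.9) / 10 = 6.0700
LCL = X̄̄ − A₃·s̄ = 64.6500 − 1.427 × 6.0700 = 55.9881

55.988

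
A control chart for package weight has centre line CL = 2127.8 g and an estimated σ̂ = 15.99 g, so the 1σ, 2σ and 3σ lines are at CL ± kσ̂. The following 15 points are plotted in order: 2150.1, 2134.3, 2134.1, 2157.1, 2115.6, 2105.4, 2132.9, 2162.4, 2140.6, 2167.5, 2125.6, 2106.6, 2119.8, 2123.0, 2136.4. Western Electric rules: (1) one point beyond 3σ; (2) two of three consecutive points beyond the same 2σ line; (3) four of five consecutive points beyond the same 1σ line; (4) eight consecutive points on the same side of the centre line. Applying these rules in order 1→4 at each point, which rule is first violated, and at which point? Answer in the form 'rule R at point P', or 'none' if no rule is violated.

Zone of each point (C = within 1σ̂, B = 1σ̂–2σ̂, A = 2σ̂–3σ̂, * = beyond 3σ̂; sign = side of CL): 1:+B, 2:+C, 3:+C, 4:+B, 5:-C, 6:-B, 7:+C, 8:+A, 9:+C, 10:+A, 11:-C, 12:-B, 13:-C, 14:-C, 15:+C
Rule 2 (two of three consecutive points beyond the same 2σ limit) is satisfied at point 10.

rule 2 at point 10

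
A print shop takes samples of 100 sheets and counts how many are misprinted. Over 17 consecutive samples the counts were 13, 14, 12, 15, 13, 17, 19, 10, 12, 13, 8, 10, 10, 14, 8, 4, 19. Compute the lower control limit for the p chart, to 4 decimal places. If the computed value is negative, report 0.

0.0252

p̄ = Σdᵢ / (k·n) = 211 / (17 × 100) = 0.12412
LCL = p̄ − 3·√(p̄(1−p̄)/n) = 0.12412 − 3 × 0.03297 = 0.02520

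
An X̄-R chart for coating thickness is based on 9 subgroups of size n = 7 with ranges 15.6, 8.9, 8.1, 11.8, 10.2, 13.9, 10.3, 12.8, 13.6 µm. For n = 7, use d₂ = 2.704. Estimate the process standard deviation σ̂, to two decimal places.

R̄ = (15.6 + 8.9 + 8.1 + 11.8 + 10.2 + 13.9 + 10.3 + 12.8 + 13.6) / 9 = 11.6889
σ̂ = R̄ / d₂ = 11.6889 / 2.704 = 4.3228

4.32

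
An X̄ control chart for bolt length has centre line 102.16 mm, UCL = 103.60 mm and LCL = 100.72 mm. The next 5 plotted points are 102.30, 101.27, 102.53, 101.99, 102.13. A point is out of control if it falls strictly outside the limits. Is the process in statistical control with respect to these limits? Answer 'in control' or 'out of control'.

in control

All 5 points lie within [100.72, 103.60].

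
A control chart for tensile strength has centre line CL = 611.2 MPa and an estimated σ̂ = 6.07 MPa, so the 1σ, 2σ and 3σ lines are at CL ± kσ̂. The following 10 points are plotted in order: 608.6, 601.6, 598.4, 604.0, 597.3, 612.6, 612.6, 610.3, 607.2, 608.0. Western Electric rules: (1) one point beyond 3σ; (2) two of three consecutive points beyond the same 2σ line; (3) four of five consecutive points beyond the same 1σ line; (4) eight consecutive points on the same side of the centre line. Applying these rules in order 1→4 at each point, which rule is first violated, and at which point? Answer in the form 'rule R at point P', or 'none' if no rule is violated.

rule 2 at point 5

Zone of each point (C = within 1σ̂, B = 1σ̂–2σ̂, A = 2σ̂–3σ̂, * = beyond 3σ̂; sign = side of CL): 1:-C, 2:-B, 3:-A, 4:-B, 5:-A, 6:+C, 7:+C, 8:-C, 9:-C, 10:-C
Rule 2 (two of three consecutive points beyond the same 2σ limit) is satisfied at point 5.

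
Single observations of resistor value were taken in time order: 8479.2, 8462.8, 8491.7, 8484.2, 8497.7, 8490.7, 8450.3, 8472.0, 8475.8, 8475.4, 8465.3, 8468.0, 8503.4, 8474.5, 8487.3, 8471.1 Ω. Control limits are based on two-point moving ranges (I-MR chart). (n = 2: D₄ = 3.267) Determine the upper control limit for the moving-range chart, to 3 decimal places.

53.513

Moving ranges: 16.4, 28.9, 7.5, 13.5, 7.0, 40.4, 21.7, 3.8, 0.4, 10.1, 2.7, 35.4, 28.9, 12.8, 16.2; M̄R̄ = 245.7000 / 15 = 16.3800
UCL_MR = D₄·M̄R̄ = 3.267 × 16.3800 = 53.5135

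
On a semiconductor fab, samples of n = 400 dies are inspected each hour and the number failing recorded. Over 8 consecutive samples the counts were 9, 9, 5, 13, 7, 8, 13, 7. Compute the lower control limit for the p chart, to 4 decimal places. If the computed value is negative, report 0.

p̄ = Σdᵢ / (k·n) = 71 / (8 × 400) = 0.02219
LCL = p̄ − 3·√(p̄(1−p̄)/n) = 0.02219 − 3 × 0.00736 = 0.00009

0.0001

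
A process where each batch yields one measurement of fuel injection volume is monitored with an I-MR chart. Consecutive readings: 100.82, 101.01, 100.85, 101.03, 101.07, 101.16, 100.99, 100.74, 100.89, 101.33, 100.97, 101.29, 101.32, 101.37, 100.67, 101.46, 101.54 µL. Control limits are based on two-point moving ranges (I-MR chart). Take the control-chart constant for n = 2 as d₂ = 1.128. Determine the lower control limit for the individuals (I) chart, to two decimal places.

X̄ = (100.82 + 101.01 + 100.85 + 101.03 + 101.07 + 101.16 + 100.99 + 100.74 + 100.89 + 101.33 + 100.97 + 101.29 + 101.32 + 101.37 + 100.67 + 101.46 + 101.54) / 17 = 101.0888
Moving ranges: 0.19, 0.16, 0.18, 0.04, 0.09, 0.17, 0.25, 0.15, 0.44, 0.36, 0.32, 0.03, 0.05, 0.70, 0.79, 0.08; M̄R̄ = 4.0000 / 16 = 0.2500
LCL = X̄ − 3·M̄R̄/d₂ = 101.0888 − 3 × 0.2500 / 1.128 = 100.4239

100.42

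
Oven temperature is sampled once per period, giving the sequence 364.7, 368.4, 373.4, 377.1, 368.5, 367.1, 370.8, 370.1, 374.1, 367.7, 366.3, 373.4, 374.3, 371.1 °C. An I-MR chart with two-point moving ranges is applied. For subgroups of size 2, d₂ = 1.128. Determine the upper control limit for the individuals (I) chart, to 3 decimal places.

X̄ = (364.7 + 368.4 + 373.4 + 377.1 + 368.5 + 367.1 + 370.8 + 370.1 + 374.1 + 367.7 + 366.3 + 373.4 + 374.3 + 371.1) / 14 = 370.5000
Moving ranges: 3.7, 5.0, 3.7, 8.6, 1.4, 3.7, 0.7, 4.0, 6.4, 1.4, 7.1, 0.9, 3.2; M̄R̄ = 49.8000 / 13 = 3.8308
UCL = X̄ + 3·M̄R̄/d₂ = 370.5000 + 3 × 3.8308 / 1.128 = 380.6882

380.688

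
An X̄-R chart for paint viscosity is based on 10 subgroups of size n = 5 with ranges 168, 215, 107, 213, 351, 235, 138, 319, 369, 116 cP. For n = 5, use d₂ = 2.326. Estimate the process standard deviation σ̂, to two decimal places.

95.92

R̄ = (168 + 215 + 107 + 213 + 351 + 235 + 138 + 319 + 369 + 116) / 10 = 223.1000
σ̂ = R̄ / d₂ = 223.1000 / 2.326 = 95.9157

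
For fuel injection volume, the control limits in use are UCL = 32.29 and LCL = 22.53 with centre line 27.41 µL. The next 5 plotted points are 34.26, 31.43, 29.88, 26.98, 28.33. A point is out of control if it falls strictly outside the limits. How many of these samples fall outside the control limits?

1

Compare each point to [22.53, 32.29]: sample 1 = 34.26 > UCL.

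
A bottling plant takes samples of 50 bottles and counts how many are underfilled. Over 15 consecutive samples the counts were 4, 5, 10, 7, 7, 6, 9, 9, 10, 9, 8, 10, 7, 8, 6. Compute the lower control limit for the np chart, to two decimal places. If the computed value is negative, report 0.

p̄ = Σdᵢ / (k·n) = 115 / (15 × 50) = 0.15333
LCL = np̄ − 3·√(np̄(1−p̄)) = 7.6667 − 3 × 2.5478 = 0.0234

0.02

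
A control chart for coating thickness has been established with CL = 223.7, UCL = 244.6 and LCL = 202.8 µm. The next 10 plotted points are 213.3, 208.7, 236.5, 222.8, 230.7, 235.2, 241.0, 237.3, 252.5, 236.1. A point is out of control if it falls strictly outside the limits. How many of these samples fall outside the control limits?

1

Compare each point to [202.8, 244.6]: sample 9 = 252.5 > UCL.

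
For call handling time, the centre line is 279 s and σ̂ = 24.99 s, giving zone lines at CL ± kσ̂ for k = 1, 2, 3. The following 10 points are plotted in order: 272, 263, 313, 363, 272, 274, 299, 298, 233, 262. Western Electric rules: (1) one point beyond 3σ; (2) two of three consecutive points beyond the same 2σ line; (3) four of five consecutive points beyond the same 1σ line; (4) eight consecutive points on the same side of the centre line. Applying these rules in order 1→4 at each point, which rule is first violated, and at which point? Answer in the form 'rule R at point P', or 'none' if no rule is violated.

rule 1 at point 4

Zone of each point (C = within 1σ̂, B = 1σ̂–2σ̂, A = 2σ̂–3σ̂, * = beyond 3σ̂; sign = side of CL): 1:-C, 2:-C, 3:+B, 4:+*, 5:-C, 6:-C, 7:+C, 8:+C, 9:-B, 10:-C
Rule 1 (one point beyond the 3σ limits) is satisfied at point 4.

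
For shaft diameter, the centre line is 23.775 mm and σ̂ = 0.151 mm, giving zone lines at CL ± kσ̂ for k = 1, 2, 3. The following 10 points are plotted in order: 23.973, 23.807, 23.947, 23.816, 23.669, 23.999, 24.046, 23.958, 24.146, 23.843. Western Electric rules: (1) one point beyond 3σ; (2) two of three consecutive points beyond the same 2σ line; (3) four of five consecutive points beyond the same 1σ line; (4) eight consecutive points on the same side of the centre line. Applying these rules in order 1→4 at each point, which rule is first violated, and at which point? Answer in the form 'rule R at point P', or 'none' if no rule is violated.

Zone of each point (C = within 1σ̂, B = 1σ̂–2σ̂, A = 2σ̂–3σ̂, * = beyond 3σ̂; sign = side of CL): 1:+B, 2:+C, 3:+B, 4:+C, 5:-C, 6:+B, 7:+B, 8:+B, 9:+A, 10:+C
Rule 3 (four of five consecutive points beyond the same 1σ limit) is satisfied at point 9.

rule 3 at point 9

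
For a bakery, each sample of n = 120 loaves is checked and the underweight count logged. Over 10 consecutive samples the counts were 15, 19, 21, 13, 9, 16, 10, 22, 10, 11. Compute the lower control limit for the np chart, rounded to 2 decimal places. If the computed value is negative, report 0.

3.86

p̄ = Σdᵢ / (k·n) = 146 / (10 × 120) = 0.12167
LCL = np̄ − 3·√(np̄(1−p̄)) = 14.6000 − 3 × 3.5810 = 3.8570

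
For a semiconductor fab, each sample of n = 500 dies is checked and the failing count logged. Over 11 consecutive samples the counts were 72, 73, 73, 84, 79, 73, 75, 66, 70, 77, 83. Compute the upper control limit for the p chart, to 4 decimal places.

p̄ = Σdᵢ / (k·n) = 825 / (11 × 500) = 0.15000
UCL = p̄ + 3·√(p̄(1−p̄)/n) = 0.15000 + 3 × √(0.15000×0.85000/500) = 0.15000 + 3 × 0.01597 = 0.19791

0.1979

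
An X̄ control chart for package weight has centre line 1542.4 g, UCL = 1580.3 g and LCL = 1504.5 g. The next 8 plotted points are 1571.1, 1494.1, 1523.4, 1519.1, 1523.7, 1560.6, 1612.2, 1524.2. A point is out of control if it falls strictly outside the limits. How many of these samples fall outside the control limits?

2

Compare each point to [1504.5, 1580.3]: sample 2 = 1494.1 < LCL; sample 7 = 1612.2 > UCL.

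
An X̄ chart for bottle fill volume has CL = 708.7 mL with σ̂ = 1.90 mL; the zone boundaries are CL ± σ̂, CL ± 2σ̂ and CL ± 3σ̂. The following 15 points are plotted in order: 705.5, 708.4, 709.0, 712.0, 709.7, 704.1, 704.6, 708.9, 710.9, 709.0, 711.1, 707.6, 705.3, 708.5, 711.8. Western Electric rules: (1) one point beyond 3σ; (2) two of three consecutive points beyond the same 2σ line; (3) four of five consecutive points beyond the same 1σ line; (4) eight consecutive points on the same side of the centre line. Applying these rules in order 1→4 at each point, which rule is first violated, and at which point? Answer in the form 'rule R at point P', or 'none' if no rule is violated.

Zone of each point (C = within 1σ̂, B = 1σ̂–2σ̂, A = 2σ̂–3σ̂, * = beyond 3σ̂; sign = side of CL): 1:-B, 2:-C, 3:+C, 4:+B, 5:+C, 6:-A, 7:-A, 8:+C, 9:+B, 10:+C, 11:+B, 12:-C, 13:-B, 14:-C, 15:+B
Rule 2 (two of three consecutive points beyond the same 2σ limit) is satisfied at point 7.

rule 2 at point 7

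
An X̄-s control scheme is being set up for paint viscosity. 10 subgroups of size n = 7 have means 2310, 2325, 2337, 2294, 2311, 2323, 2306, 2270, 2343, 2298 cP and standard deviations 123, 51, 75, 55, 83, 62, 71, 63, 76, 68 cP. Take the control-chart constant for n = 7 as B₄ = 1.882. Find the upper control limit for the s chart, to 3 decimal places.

136.821

s̄ = (123 + 51 + 75 + 55 + 83 + 62 + 71 + 63 + 76 + 68) / 10 = 72.7000
UCL_s = B₄·s̄ = 1.882 × 72.7000 = 136.8214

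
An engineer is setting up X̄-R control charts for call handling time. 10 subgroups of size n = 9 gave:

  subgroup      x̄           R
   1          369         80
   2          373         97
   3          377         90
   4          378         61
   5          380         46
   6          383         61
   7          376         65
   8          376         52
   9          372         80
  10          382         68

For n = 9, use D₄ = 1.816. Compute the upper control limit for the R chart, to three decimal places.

R̄ = (80 + 97 + 90 + 61 + 46 + 61 + 65 + 52 + 80 + 68) / 10 = 700.0000 / 10 = 70.0000
UCL_R = D₄·R̄ = 1.816 × 70.0000 = 127.1200

127.120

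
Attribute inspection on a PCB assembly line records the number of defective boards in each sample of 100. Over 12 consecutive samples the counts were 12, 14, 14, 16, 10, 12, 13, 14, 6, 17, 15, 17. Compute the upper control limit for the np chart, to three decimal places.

23.531

p̄ = Σdᵢ / (k·n) = 160 / (12 × 100) = 0.13333
UCL = np̄ + 3·√(np̄(1−p̄)) = 13.3333 + 3 × √(13.3333×0.86667) = 13.3333 + 3 × 3.3993 = 23.5314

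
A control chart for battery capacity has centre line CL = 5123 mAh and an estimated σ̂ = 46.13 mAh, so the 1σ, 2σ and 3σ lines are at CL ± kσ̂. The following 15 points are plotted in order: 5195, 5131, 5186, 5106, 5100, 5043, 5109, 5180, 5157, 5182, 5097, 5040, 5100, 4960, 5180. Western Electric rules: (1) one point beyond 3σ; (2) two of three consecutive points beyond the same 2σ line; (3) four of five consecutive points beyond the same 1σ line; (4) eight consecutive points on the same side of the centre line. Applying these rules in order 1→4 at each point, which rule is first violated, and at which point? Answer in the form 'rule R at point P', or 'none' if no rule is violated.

rule 1 at point 14

Zone of each point (C = within 1σ̂, B = 1σ̂–2σ̂, A = 2σ̂–3σ̂, * = beyond 3σ̂; sign = side of CL): 1:+B, 2:+C, 3:+B, 4:-C, 5:-C, 6:-B, 7:-C, 8:+B, 9:+C, 10:+B, 11:-C, 12:-B, 13:-C, 14:-*, 15:+B
Rule 1 (one point beyond the 3σ limits) is satisfied at point 14.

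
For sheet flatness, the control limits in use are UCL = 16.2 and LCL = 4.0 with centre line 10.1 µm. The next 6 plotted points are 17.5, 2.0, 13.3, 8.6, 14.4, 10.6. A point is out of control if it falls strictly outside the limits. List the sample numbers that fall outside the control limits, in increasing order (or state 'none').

Compare each point to [4.0, 16.2]: sample 1 = 17.5 > UCL; sample 2 = 2.0 < LCL.

1, 2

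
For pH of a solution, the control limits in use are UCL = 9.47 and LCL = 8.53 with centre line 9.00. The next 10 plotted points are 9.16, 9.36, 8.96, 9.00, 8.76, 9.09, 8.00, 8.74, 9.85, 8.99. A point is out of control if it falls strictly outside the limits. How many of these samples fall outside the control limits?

2

Compare each point to [8.53, 9.47]: sample 7 = 8.00 < LCL; sample 9 = 9.85 > UCL.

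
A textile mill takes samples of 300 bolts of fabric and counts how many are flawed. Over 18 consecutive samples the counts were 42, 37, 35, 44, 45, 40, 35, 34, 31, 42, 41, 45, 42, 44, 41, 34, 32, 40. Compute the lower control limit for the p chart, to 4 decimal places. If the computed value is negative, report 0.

p̄ = Σdᵢ / (k·n) = 704 / (18 × 300) = 0.13037
LCL = p̄ − 3·√(p̄(1−p̄)/n) = 0.13037 − 3 × 0.01944 = 0.07205

0.0721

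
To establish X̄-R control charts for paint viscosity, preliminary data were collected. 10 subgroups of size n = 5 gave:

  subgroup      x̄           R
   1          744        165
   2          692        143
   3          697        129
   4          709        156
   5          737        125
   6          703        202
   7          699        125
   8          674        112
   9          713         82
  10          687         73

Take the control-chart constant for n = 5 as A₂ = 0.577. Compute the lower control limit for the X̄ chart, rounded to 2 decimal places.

X̄̄ = (744 + 692 + 697 + 709 + 737 + 703 + 699 + 674 + 713 + 687) / 10 = 7055.0000 / 10 = 705.5000
R̄ = (165 + 143 + 129 + 156 + 125 + 202 + 125 + 112 + 82 + 73) / 10 = 1312.0000 / 10 = 131.2000
LCL = X̄̄ − A₂·R̄ = 705.5000 − 0.577 × 131.2000 = 629.7976

629.80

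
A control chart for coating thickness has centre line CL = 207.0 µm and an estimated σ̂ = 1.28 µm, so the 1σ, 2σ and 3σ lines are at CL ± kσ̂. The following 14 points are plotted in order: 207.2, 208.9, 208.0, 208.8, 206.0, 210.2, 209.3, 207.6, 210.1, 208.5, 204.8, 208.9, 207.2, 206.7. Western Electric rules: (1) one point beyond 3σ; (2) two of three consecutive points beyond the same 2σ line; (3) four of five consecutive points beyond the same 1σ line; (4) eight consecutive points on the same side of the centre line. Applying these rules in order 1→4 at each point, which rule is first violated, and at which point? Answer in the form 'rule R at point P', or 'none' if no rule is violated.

rule 3 at point 10

Zone of each point (C = within 1σ̂, B = 1σ̂–2σ̂, A = 2σ̂–3σ̂, * = beyond 3σ̂; sign = side of CL): 1:+C, 2:+B, 3:+C, 4:+B, 5:-C, 6:+A, 7:+B, 8:+C, 9:+A, 10:+B, 11:-B, 12:+B, 13:+C, 14:-C
Rule 3 (four of five consecutive points beyond the same 1σ limit) is satisfied at point 10.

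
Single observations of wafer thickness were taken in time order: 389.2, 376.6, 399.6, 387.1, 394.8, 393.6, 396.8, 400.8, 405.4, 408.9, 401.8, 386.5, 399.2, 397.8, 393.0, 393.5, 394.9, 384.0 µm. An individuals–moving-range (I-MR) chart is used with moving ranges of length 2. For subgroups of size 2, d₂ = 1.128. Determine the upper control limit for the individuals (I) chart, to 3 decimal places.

X̄ = (389.2 + 376.6 + 399.6 + 387.1 + 394.8 + 393.6 + 396.8 + 400.8 + 405.4 + 408.9 + 401.8 + 386.5 + 399.2 + 397.8 + 393.0 + 393.5 + 394.9 + 384.0) / 18 = 394.6389
Moving ranges: 12.6, 23.0, 12.5, 7.7, 1.2, 3.2, 4.0, 4.6, 3.5, 7.1, 15.3, 12.7, 1.4, 4.8, 0.5, 1.4, 10.9; M̄R̄ = 126.4000 / 17 = 7.4353
UCL = X̄ + 3·M̄R̄/d₂ = 394.6389 + 3 × 7.4353 / 1.128 = 414.4136

414.414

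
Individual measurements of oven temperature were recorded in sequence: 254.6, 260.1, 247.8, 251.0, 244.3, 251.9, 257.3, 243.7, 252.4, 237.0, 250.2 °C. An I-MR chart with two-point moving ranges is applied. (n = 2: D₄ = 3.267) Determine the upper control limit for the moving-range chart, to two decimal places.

Moving ranges: 5.5, 12.3, 3.2, 6.7, 7.6, 5.4, 13.6, 8.7, 15.4, 13.2; M̄R̄ = 91.6000 / 10 = 9.1600
UCL_MR = D₄·M̄R̄ = 3.267 × 9.1600 = 29.9257

29.93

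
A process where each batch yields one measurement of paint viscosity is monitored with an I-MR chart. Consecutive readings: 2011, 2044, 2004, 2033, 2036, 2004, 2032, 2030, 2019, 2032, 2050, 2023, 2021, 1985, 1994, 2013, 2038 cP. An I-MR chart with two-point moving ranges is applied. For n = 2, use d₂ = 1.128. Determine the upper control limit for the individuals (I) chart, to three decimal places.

2076.061

X̄ = (2011 + 2044 + 2004 + 2033 + 2036 + 2004 + 2032 + 2030 + 2019 + 2032 + 2050 + 2023 + 2021 + 1985 + 1994 + 2013 + 2038) / 17 = 2021.7059
Moving ranges: 33, 40, 29, 3, 32, 28, 2, 11, 13, 18, 27, 2, 36, 9, 19, 25; M̄R̄ = 327.0000 / 16 = 20.4375
UCL = X̄ + 3·M̄R̄/d₂ = 2021.7059 + 3 × 20.4375 / 1.128 = 2076.0609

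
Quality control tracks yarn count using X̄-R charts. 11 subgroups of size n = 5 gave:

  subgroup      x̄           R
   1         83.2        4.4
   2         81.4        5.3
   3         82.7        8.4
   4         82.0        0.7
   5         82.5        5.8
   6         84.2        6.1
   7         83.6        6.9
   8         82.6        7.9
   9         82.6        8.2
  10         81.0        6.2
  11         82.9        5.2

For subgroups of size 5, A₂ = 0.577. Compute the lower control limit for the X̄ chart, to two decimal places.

X̄̄ = (83.2 + 81.4 + 82.7 + 82.0 + 82.5 + 84.2 + 83.6 + 82.6 + 82.6 + 81.0 + 82.9) / 11 = 908.7000 / 11 = 82.6091
R̄ = (4.4 + 5.3 + 8.4 + 0.7 + 5.8 + 6.1 + 6.9 + 7.9 + 8.2 + 6.2 + 5.2) / 11 = 65.1000 / 11 = 5.9182
LCL = X̄̄ − A₂·R̄ = 82.6091 − 0.577 × 5.9182 = 79.1943

79.19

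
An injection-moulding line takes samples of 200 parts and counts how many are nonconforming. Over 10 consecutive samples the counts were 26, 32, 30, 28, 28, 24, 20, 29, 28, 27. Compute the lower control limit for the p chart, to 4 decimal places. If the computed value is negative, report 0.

p̄ = Σdᵢ / (k·n) = 272 / (10 × 200) = 0.13600
LCL = p̄ − 3·√(p̄(1−p̄)/n) = 0.13600 − 3 × 0.02424 = 0.06328

0.0633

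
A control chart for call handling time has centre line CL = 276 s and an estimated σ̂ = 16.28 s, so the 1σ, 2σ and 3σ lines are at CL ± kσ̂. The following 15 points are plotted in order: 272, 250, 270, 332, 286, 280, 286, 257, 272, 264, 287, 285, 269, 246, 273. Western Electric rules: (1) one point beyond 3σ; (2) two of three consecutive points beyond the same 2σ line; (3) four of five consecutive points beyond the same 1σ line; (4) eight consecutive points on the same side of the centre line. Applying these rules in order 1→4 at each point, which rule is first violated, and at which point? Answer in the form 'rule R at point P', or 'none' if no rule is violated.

rule 1 at point 4

Zone of each point (C = within 1σ̂, B = 1σ̂–2σ̂, A = 2σ̂–3σ̂, * = beyond 3σ̂; sign = side of CL): 1:-C, 2:-B, 3:-C, 4:+*, 5:+C, 6:+C, 7:+C, 8:-B, 9:-C, 10:-C, 11:+C, 12:+C, 13:-C, 14:-B, 15:-C
Rule 1 (one point beyond the 3σ limits) is satisfied at point 4.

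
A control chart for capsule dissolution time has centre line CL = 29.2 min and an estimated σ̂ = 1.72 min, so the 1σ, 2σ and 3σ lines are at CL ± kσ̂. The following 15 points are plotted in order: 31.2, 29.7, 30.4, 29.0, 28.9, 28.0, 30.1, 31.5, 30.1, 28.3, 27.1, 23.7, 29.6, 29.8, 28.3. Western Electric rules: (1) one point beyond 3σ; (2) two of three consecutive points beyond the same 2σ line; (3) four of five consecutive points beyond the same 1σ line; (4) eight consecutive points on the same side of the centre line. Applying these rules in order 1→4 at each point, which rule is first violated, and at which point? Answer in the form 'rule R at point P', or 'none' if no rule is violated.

rule 1 at point 12

Zone of each point (C = within 1σ̂, B = 1σ̂–2σ̂, A = 2σ̂–3σ̂, * = beyond 3σ̂; sign = side of CL): 1:+B, 2:+C, 3:+C, 4:-C, 5:-C, 6:-C, 7:+C, 8:+B, 9:+C, 10:-C, 11:-B, 12:-*, 13:+C, 14:+C, 15:-C
Rule 1 (one point beyond the 3σ limits) is satisfied at point 12.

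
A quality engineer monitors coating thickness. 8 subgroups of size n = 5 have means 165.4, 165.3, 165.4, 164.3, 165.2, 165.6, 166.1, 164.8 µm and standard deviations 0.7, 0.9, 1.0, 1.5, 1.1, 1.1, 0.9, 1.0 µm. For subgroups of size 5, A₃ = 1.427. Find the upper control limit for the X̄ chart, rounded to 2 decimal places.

X̄̄ = (165.4 + 165.3 + 165.4 + 164.3 + 165.2 + 165.6 + 166.1 + 164.8) / 8 = 165.2625
s̄ = (0.7 + 0.9 + 1.0 + 1.5 + 1.1 + 1.1 + 0.9 + 1.0) / 8 = 1.0250
UCL = X̄̄ + A₃·s̄ = 165.2625 + 1.427 × 1.0250 = 166.7252

166.73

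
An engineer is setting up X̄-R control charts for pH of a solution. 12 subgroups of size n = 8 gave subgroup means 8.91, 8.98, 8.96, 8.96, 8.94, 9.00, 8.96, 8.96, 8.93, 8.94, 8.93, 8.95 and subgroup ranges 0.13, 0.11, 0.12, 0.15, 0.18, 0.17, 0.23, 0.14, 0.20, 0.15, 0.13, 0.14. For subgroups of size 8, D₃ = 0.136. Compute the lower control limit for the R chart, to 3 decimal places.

R̄ = (0.13 + 0.11 + 0.12 + 0.15 + 0.18 + 0.17 + 0.23 + 0.14 + 0.20 + 0.15 + 0.13 + 0.14) / 12 = 1.8500 / 12 = 0.1542
LCL_R = D₃·R̄ = 0.136 × 0.1542 = 0.0210

0.021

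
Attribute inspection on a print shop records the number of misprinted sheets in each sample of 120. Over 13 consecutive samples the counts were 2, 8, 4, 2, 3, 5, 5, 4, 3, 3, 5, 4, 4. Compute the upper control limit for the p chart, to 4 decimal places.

p̄ = Σdᵢ / (k·n) = 52 / (13 × 120) = 0.03333
UCL = p̄ + 3·√(p̄(1−p̄)/n) = 0.03333 + 3 × √(0.03333×0.96667/120) = 0.03333 + 3 × 0.01639 = 0.08249

0.0825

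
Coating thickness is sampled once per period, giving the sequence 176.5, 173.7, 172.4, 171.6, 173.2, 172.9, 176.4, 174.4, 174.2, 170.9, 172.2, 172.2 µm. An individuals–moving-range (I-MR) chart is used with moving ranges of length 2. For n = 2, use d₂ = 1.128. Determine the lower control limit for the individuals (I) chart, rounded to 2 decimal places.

X̄ = (176.5 + 173.7 + 172.4 + 171.6 + 173.2 + 172.9 + 176.4 + 174.4 + 174.2 + 170.9 + 172.2 + 172.2) / 12 = 173.3833
Moving ranges: 2.8, 1.3, 0.8, 1.6, 0.3, 3.5, 2.0, 0.2, 3.3, 1.3, 0.0; M̄R̄ = 17.1000 / 11 = 1.5545
LCL = X̄ − 3·M̄R̄/d₂ = 173.3833 − 3 × 1.5545 / 1.128 = 169.2489

169.25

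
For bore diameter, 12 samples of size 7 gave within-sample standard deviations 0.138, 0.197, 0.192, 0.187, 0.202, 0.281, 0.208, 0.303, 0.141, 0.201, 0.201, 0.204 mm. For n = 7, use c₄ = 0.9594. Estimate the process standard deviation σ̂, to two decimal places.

0.21

s̄ = (0.138 + 0.197 + 0.192 + 0.187 + 0.202 + 0.281 + 0.208 + 0.303 + 0.141 + 0.201 + 0.201 + 0.204) / 12 = 0.2046
σ̂ = s̄ / c₄ = 0.2046 / 0.9594 = 0.2132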